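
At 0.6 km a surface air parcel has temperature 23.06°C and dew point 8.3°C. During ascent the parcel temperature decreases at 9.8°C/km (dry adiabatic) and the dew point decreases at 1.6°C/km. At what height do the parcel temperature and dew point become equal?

T and T_d converge at 9.8 − 1.6 = 8.2°C per km
Height above start = (23.06 − 8.3) / 8.2 = 1.8 km
LCL altitude = 600 m + 1800 m = 2400 m

2.4 km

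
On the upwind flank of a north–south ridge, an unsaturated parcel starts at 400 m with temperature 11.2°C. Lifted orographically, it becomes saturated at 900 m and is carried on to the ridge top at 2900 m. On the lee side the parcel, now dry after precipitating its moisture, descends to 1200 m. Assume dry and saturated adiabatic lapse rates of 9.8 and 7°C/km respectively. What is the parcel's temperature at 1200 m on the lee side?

400 → 900 m (dry, 9.8°C/km): ΔT = -9.8 × 0.5 = -4.9°C → T = 6.3°C
900 → 2900 m (saturated, 7°C/km): ΔT = -7 × 2 = -14°C → T = -7.7°C
2900 → 1200 m (dry descent, 9.8°C/km): ΔT = +9.8 × 1.7 = +16.66°C → T = 8.96°C

8.96°C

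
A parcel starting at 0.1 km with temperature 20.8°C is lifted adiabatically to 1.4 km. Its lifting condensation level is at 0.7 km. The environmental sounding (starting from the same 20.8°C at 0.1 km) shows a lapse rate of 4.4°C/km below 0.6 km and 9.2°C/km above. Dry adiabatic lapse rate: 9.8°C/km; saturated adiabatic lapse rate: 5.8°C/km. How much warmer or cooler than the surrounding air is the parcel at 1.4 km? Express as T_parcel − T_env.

Parcel:
  From 100 m to 700 m (dry): cools by 9.8 × 0.6 = 5.88°C, giving 14.92°C.
  From 700 m to 1400 m (saturated): cools by 5.8 × 0.7 = 4.06°C, giving 10.86°C.
Environment:
  From 100 m to 600 m (environment, lower layer): cools by 4.4 × 0.5 = 2.2°C, giving 18.6°C.
  From 600 m to 1400 m (environment, upper layer): cools by 9.2 × 0.8 = 7.36°C, giving 11.24°C.
T_parcel − T_env = 10.86 − 11.24 = -0.38°C

-0.38°C (parcel cooler than environment)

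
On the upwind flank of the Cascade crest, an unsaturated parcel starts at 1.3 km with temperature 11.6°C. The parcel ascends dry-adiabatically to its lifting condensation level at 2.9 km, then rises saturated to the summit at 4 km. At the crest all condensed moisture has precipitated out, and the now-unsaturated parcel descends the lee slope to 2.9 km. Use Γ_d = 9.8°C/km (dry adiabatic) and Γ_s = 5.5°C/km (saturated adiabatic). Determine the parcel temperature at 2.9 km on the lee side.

0.65°C

1300 → 2900 m (dry, 9.8°C/km): ΔT = -9.8 × 1.6 = -15.68°C → T = -4.08°C
2900 → 4000 m (saturated, 5.5°C/km): ΔT = -5.5 × 1.1 = -6.05°C → T = -10.13°C
4000 → 2900 m (dry descent, 9.8°C/km): ΔT = +9.8 × 1.1 = +10.78°C → T = 0.65°C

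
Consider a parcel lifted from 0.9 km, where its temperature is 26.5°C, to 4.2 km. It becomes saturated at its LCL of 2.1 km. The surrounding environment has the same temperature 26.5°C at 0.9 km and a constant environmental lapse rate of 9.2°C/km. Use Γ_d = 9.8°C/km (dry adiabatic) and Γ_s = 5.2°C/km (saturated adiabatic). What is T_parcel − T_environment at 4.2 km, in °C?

+7.68°C (parcel warmer than environment)

Parcel:
  Dry to 2100 m: -9.8 × 1.2 km = -11.76°C, so T = 14.74°C.
  Saturated to 4200 m: -5.2 × 2.1 km = -10.92°C, so T = 3.82°C.
Environment:
  Environment to 4200 m: -9.2 × 3.3 km = -30.36°C, so T = -3.86°C.
T_parcel − T_env = 3.82 − (-3.86) = +7.68°C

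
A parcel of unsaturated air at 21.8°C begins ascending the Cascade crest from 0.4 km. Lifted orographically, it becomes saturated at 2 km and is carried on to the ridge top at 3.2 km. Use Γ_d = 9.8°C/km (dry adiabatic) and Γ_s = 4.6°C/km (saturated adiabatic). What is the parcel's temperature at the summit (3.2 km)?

400–2000 m, dry: Δz = 1.6 km ⇒ ΔT = -15.68°C; T = 6.12°C
2000–3200 m, saturated: Δz = 1.2 km ⇒ ΔT = -5.52°C; T = 0.6°C

0.6°C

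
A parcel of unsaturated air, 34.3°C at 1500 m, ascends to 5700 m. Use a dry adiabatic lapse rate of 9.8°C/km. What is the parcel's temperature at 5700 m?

1500 → 5700 m (dry adiabatic, 9.8°C/km): ΔT = -9.8 × 4.2 = -41.16°C → T = -6.86°C

-6.86°C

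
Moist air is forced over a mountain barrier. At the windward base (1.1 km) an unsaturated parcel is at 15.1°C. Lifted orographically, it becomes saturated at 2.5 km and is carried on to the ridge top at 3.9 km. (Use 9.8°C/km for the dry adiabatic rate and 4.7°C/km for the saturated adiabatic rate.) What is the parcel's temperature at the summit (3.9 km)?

1100 → 2500 m (dry, 9.8°C/km): ΔT = -9.8 × 1.4 = -13.72°C → T = 1.38°C
2500 → 3900 m (saturated, 4.7°C/km): ΔT = -4.7 × 1.4 = -6.58°C → T = -5.2°C

-5.2°C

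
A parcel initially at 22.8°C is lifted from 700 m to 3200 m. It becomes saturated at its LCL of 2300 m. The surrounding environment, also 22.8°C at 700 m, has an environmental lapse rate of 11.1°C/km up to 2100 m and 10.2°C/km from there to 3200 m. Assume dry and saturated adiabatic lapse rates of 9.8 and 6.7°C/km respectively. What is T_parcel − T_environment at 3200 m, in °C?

Parcel:
  700 → 2300 m (dry, 9.8°C/km): ΔT = -9.8 × 1.6 = -15.68°C → T = 7.12°C
  2300 → 3200 m (saturated, 6.7°C/km): ΔT = -6.7 × 0.9 = -6.03°C → T = 1.09°C
Environment:
  700 → 2100 m (environment, lower layer, 11.1°C/km): ΔT = -11.1 × 1.4 = -15.54°C → T = 7.26°C
  2100 → 3200 m (environment, upper layer, 10.2°C/km): ΔT = -10.2 × 1.1 = -11.22°C → T = -3.96°C
T_parcel − T_env = 1.09 − (-3.96) = +5.05°C

+5.05°C (parcel warmer than environment)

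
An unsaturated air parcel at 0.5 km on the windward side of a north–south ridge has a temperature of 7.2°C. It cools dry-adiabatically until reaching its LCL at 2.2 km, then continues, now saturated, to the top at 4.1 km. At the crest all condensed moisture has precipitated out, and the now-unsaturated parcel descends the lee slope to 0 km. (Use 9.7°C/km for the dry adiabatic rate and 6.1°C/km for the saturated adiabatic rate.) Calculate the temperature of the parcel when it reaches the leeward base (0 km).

18.89°C

Dry to 2200 m: -9.7 × 1.7 km = -16.49°C, so T = -9.29°C.
Saturated to 4100 m: -6.1 × 1.9 km = -11.59°C, so T = -20.88°C.
Dry descent to 0 m: +9.7 × 4.1 km = +39.77°C, so T = 18.89°C.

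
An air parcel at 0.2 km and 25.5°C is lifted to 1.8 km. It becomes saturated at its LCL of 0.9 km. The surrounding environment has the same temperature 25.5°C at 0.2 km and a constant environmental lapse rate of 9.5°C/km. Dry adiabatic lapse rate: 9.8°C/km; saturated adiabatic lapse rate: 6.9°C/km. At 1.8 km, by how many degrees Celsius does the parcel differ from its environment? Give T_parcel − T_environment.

Parcel:
  Dry to 900 m: -9.8 × 0.7 km = -6.86°C, so T = 18.64°C.
  Saturated to 1800 m: -6.9 × 0.9 km = -6.21°C, so T = 12.43°C.
Environment:
  Environment to 1800 m: -9.5 × 1.6 km = -15.2°C, so T = 10.3°C.
T_parcel − T_env = 12.43 − 10.3 = +2.13°C

+2.13°C (parcel warmer than environment)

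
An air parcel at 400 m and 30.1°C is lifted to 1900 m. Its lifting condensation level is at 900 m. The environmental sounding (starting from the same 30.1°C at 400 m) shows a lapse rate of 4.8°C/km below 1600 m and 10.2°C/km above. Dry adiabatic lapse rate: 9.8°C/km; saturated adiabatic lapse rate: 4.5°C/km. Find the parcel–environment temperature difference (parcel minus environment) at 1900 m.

Parcel:
  400–900 m, dry: Δz = 0.5 km ⇒ ΔT = -4.9°C; T = 25.2°C
  900–1900 m, saturated: Δz = 1 km ⇒ ΔT = -4.5°C; T = 20.7°C
Environment:
  400–1600 m, environment, lower layer: Δz = 1.2 km ⇒ ΔT = -5.76°C; T = 24.34°C
  1600–1900 m, environment, upper layer: Δz = 0.3 km ⇒ ΔT = -3.06°C; T = 21.28°C
T_parcel − T_env = 20.7 − 21.28 = -0.58°C

-0.58°C (parcel cooler than environment)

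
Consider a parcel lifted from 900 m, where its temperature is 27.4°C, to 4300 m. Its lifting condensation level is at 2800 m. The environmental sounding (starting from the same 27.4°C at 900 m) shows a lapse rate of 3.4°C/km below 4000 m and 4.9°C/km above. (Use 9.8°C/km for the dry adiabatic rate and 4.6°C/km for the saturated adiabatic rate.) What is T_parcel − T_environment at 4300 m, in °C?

Parcel:
  From 900 m to 2800 m (dry): cools by 9.8 × 1.9 = 18.62°C, giving 8.78°C.
  From 2800 m to 4300 m (saturated): cools by 4.6 × 1.5 = 6.9°C, giving 1.88°C.
Environment:
  From 900 m to 4000 m (environment, lower layer): cools by 3.4 × 3.1 = 10.54°C, giving 16.86°C.
  From 4000 m to 4300 m (environment, upper layer): cools by 4.9 × 0.3 = 1.47°C, giving 15.39°C.
T_parcel − T_env = 1.88 − 15.39 = -13.51°C

-13.51°C (parcel cooler than environment)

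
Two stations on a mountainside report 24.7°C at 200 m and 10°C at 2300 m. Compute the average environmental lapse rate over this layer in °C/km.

7°C/km

Γ = −ΔT/Δz = (24.7 − 10) / (2300 − 200) m
  = 14.7°C / 2.1 km = 7°C/km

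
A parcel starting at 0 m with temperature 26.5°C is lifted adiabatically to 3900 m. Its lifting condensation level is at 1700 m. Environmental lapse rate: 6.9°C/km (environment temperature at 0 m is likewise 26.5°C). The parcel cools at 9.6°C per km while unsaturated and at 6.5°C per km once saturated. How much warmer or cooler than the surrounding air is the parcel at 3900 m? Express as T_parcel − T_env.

Parcel:
  From 0 m to 1700 m (dry): cools by 9.6 × 1.7 = 16.32°C, giving 10.18°C.
  From 1700 m to 3900 m (saturated): cools by 6.5 × 2.2 = 14.3°C, giving -4.12°C.
Environment:
  From 0 m to 3900 m (environment): cools by 6.9 × 3.9 = 26.91°C, giving -0.41°C.
T_parcel − T_env = -4.12 − (-0.41) = -3.71°C

-3.71°C (parcel cooler than environment)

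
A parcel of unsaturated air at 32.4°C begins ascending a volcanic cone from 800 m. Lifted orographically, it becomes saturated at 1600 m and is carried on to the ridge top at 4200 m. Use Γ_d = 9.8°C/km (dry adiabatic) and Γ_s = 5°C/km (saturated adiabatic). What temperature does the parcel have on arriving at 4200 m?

11.56°C

800–1600 m, dry: Δz = 0.8 km ⇒ ΔT = -7.84°C; T = 24.56°C
1600–4200 m, saturated: Δz = 2.6 km ⇒ ΔT = -13°C; T = 11.56°C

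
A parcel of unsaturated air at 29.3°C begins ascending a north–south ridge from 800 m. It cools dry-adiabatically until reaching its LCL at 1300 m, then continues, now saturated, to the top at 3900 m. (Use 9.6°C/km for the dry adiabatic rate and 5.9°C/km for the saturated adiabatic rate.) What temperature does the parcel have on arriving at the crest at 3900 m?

Dry to 1300 m: -9.6 × 0.5 km = -4.8°C, so T = 24.5°C.
Saturated to 3900 m: -5.9 × 2.6 km = -15.34°C, so T = 9.16°C.

9.16°C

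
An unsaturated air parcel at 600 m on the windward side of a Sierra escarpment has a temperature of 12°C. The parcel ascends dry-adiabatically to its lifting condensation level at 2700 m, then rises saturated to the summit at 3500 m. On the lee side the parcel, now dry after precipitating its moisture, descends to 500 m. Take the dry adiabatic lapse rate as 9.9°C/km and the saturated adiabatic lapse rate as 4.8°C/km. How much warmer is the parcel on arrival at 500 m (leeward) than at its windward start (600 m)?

600 → 2700 m (dry, 9.9°C/km): ΔT = -9.9 × 2.1 = -20.79°C → T = -8.79°C
2700 → 3500 m (saturated, 4.8°C/km): ΔT = -4.8 × 0.8 = -3.84°C → T = -12.63°C
3500 → 500 m (dry descent, 9.9°C/km): ΔT = +9.9 × 3 = +29.7°C → T = 17.07°C
Net change vs windward start: 17.07 − 12 = +5.07°C

+5.07°C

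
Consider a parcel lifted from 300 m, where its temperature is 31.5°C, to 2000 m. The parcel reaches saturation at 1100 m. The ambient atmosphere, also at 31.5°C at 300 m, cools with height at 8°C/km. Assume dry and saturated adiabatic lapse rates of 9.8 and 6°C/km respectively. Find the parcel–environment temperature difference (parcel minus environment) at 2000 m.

Parcel:
  From 300 m to 1100 m (dry): cools by 9.8 × 0.8 = 7.84°C, giving 23.66°C.
  From 1100 m to 2000 m (saturated): cools by 6 × 0.9 = 5.4°C, giving 18.26°C.
Environment:
  From 300 m to 2000 m (environment): cools by 8 × 1.7 = 13.6°C, giving 17.9°C.
T_parcel − T_env = 18.26 − 17.9 = +0.36°C

+0.36°C (parcel warmer than environment)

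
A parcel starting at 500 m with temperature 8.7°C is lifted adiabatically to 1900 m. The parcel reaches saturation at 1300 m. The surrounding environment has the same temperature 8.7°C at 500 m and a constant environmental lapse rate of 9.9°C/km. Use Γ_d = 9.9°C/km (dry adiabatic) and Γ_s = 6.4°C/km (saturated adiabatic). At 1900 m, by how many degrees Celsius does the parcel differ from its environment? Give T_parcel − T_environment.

Parcel:
  500 → 1300 m (dry, 9.9°C/km): ΔT = -9.9 × 0.8 = -7.92°C → T = 0.78°C
  1300 → 1900 m (saturated, 6.4°C/km): ΔT = -6.4 × 0.6 = -3.84°C → T = -3.06°C
Environment:
  500 → 1900 m (environment, 9.9°C/km): ΔT = -9.9 × 1.4 = -13.86°C → T = -5.16°C
T_parcel − T_env = -3.06 − (-5.16) = +2.1°C

+2.1°C (parcel warmer than environment)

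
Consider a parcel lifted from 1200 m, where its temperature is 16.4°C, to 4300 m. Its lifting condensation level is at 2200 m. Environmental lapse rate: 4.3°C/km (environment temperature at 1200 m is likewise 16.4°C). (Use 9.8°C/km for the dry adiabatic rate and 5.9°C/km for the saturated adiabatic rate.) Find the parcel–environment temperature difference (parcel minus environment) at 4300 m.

Parcel:
  From 1200 m to 2200 m (dry): cools by 9.8 × 1 = 9.8°C, giving 6.6°C.
  From 2200 m to 4300 m (saturated): cools by 5.9 × 2.1 = 12.39°C, giving -5.79°C.
Environment:
  From 1200 m to 4300 m (environment): cools by 4.3 × 3.1 = 13.33°C, giving 3.07°C.
T_parcel − T_env = -5.79 − 3.07 = -8.86°C

-8.86°C (parcel cooler than environment)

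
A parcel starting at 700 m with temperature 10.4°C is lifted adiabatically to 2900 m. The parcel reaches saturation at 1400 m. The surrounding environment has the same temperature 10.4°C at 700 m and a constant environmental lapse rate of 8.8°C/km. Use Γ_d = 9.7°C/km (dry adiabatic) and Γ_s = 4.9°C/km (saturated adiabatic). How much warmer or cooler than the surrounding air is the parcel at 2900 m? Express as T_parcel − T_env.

+5.22°C (parcel warmer than environment)

Parcel:
  700 → 1400 m (dry, 9.7°C/km): ΔT = -9.7 × 0.7 = -6.79°C → T = 3.61°C
  1400 → 2900 m (saturated, 4.9°C/km): ΔT = -4.9 × 1.5 = -7.35°C → T = -3.74°C
Environment:
  700 → 2900 m (environment, 8.8°C/km): ΔT = -8.8 × 2.2 = -19.36°C → T = -8.96°C
T_parcel − T_env = -3.74 − (-8.96) = +5.22°C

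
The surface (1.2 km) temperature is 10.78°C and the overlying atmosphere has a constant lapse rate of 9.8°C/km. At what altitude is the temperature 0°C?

Height above start = (10.78 − 0) / 9.8 = 1.1 km
Altitude = 1200 m + 1100 m = 2300 m

2.3 km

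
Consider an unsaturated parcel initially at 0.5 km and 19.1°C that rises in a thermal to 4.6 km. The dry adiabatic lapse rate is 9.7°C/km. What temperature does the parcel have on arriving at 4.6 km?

-20.67°C

Dry adiabatic to 4600 m: -9.7 × 4.1 km = -39.77°C, so T = -20.67°C.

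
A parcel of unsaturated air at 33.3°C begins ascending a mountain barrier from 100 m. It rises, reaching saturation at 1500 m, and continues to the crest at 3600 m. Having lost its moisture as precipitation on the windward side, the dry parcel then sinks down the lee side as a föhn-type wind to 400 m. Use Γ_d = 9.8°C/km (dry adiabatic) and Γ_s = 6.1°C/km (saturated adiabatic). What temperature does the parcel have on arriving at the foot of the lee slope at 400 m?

From 100 m to 1500 m (dry): cools by 9.8 × 1.4 = 13.72°C, giving 19.58°C.
From 1500 m to 3600 m (saturated): cools by 6.1 × 2.1 = 12.81°C, giving 6.77°C.
From 3600 m to 400 m (dry descent): warms by 9.8 × 3.2 = 31.36°C, giving 38.13°C.

38.13°C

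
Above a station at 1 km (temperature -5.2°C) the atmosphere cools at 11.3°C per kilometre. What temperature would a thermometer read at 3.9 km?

1000 → 3900 m (environmental, 11.3°C/km): ΔT = -11.3 × 2.9 = -32.77°C → T = -37.97°C

-37.97°C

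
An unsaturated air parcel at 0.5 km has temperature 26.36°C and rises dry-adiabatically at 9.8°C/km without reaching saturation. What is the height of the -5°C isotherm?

3.7 km

Height above start = (26.36 − (-5)) / 9.8 = 3.2 km
Altitude = 500 m + 3200 m = 3700 m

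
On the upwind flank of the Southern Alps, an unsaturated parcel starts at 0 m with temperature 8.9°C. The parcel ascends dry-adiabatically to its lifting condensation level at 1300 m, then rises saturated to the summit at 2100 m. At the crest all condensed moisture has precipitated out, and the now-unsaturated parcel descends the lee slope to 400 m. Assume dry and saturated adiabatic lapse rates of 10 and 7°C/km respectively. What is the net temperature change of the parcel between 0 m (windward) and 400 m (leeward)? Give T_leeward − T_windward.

-1.6°C

0 → 1300 m (dry, 10°C/km): ΔT = -10 × 1.3 = -13°C → T = -4.1°C
1300 → 2100 m (saturated, 7°C/km): ΔT = -7 × 0.8 = -5.6°C → T = -9.7°C
2100 → 400 m (dry descent, 10°C/km): ΔT = +10 × 1.7 = +17°C → T = 7.3°C
Net change vs windward start: 7.3 − 8.9 = -1.6°C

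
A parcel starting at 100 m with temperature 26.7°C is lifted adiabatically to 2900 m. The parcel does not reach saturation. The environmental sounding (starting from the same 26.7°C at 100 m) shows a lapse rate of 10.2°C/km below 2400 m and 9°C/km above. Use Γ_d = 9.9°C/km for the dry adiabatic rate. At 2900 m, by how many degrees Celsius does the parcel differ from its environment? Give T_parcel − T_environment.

Parcel:
  100 → 2900 m (dry, 9.9°C/km): ΔT = -9.9 × 2.8 = -27.72°C → T = -1.02°C
Environment:
  100 → 2400 m (environment, lower layer, 10.2°C/km): ΔT = -10.2 × 2.3 = -23.46°C → T = 3.24°C
  2400 → 2900 m (environment, upper layer, 9°C/km): ΔT = -9 × 0.5 = -4.5°C → T = -1.26°C
T_parcel − T_env = -1.02 − (-1.26) = +0.24°C

+0.24°C (parcel warmer than environment)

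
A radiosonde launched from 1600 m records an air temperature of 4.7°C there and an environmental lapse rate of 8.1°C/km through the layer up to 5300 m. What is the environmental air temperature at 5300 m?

Environmental to 5300 m: -8.1 × 3.7 km = -29.97°C, so T = -25.27°C.

-25.27°C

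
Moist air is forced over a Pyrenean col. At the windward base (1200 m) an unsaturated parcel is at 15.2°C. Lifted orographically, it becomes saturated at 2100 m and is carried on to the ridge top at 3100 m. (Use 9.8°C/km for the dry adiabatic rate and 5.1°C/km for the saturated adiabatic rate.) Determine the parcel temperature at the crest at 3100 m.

1200–2100 m, dry: Δz = 0.9 km ⇒ ΔT = -8.82°C; T = 6.38°C
2100–3100 m, saturated: Δz = 1 km ⇒ ΔT = -5.1°C; T = 1.28°C

1.28°C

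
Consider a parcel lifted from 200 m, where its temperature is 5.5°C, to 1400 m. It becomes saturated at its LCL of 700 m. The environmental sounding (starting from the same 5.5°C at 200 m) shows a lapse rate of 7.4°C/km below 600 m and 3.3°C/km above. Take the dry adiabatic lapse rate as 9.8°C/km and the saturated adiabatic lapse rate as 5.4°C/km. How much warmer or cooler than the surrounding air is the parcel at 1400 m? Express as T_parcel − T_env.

-3.08°C (parcel cooler than environment)

Parcel:
  From 200 m to 700 m (dry): cools by 9.8 × 0.5 = 4.9°C, giving 0.6°C.
  From 700 m to 1400 m (saturated): cools by 5.4 × 0.7 = 3.78°C, giving -3.18°C.
Environment:
  From 200 m to 600 m (environment, lower layer): cools by 7.4 × 0.4 = 2.96°C, giving 2.54°C.
  From 600 m to 1400 m (environment, upper layer): cools by 3.3 × 0.8 = 2.64°C, giving -0.1°C.
T_parcel − T_env = -3.18 − (-0.1) = -3.08°C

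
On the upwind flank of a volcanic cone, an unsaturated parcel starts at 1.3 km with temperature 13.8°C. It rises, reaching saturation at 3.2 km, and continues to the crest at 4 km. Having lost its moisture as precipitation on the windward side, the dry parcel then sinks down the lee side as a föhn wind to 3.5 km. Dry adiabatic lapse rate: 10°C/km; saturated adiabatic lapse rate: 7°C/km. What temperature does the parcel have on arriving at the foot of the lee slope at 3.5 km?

From 1300 m to 3200 m (dry): cools by 10 × 1.9 = 19°C, giving -5.2°C.
From 3200 m to 4000 m (saturated): cools by 7 × 0.8 = 5.6°C, giving -10.8°C.
From 4000 m to 3500 m (dry descent): warms by 10 × 0.5 = 5°C, giving -5.8°C.

-5.8°C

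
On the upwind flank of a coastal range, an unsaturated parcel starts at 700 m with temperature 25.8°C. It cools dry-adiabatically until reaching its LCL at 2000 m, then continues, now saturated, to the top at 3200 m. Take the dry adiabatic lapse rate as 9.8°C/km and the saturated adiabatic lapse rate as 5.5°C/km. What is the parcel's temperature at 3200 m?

Dry to 2000 m: -9.8 × 1.3 km = -12.74°C, so T = 13.06°C.
Saturated to 3200 m: -5.5 × 1.2 km = -6.6°C, so T = 6.46°C.

6.46°C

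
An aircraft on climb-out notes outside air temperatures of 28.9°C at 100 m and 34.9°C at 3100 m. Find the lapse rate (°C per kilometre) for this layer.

Γ = −ΔT/Δz = (28.9 − 34.9) / (3100 − 100) m
  = -6°C / 3 km = -2°C/km

-2°C/km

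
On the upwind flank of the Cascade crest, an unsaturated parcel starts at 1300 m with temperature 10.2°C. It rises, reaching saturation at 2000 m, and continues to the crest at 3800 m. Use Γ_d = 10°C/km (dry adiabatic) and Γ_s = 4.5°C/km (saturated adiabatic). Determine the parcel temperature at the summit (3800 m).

-4.9°C

1300–2000 m, dry: Δz = 0.7 km ⇒ ΔT = -7°C; T = 3.2°C
2000–3800 m, saturated: Δz = 1.8 km ⇒ ΔT = -8.1°C; T = -4.9°C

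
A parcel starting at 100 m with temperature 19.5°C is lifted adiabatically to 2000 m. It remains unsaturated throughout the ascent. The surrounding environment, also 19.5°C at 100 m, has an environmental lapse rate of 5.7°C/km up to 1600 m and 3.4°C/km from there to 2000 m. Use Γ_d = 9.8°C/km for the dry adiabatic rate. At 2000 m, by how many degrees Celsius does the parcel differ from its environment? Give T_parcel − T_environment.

-8.71°C (parcel cooler than environment)

Parcel:
  100 → 2000 m (dry, 9.8°C/km): ΔT = -9.8 × 1.9 = -18.62°C → T = 0.88°C
Environment:
  100 → 1600 m (environment, lower layer, 5.7°C/km): ΔT = -5.7 × 1.5 = -8.55°C → T = 10.95°C
  1600 → 2000 m (environment, upper layer, 3.4°C/km): ΔT = -3.4 × 0.4 = -1.36°C → T = 9.59°C
T_parcel − T_env = 0.88 − 9.59 = -8.71°C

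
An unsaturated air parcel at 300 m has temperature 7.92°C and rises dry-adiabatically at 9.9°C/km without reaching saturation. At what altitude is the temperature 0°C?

Height above start = (7.92 − 0) / 9.9 = 0.8 km
Altitude = 300 m + 800 m = 1100 m

1100 m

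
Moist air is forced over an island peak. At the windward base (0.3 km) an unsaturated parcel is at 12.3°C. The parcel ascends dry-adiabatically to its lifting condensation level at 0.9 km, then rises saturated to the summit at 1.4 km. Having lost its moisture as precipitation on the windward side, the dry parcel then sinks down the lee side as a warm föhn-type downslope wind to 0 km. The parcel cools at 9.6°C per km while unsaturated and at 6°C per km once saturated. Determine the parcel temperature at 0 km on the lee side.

Dry to 900 m: -9.6 × 0.6 km = -5.76°C, so T = 6.54°C.
Saturated to 1400 m: -6 × 0.5 km = -3°C, so T = 3.54°C.
Dry descent to 0 m: +9.6 × 1.4 km = +13.44°C, so T = 16.98°C.

16.98°C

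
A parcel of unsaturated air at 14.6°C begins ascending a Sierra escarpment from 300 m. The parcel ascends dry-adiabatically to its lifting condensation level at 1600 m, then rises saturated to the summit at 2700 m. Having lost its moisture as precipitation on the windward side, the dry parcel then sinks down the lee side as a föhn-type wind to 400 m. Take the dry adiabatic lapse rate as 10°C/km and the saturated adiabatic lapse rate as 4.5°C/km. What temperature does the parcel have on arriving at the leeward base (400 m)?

19.65°C

From 300 m to 1600 m (dry): cools by 10 × 1.3 = 13°C, giving 1.6°C.
From 1600 m to 2700 m (saturated): cools by 4.5 × 1.1 = 4.95°C, giving -3.35°C.
From 2700 m to 400 m (dry descent): warms by 10 × 2.3 = 23°C, giving 19.65°C.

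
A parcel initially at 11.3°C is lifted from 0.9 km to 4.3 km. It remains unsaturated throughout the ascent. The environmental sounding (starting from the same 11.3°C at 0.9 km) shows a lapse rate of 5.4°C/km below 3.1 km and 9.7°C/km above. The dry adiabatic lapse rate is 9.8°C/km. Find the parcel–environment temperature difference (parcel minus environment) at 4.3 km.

Parcel:
  900 → 4300 m (dry, 9.8°C/km): ΔT = -9.8 × 3.4 = -33.32°C → T = -22.02°C
Environment:
  900 → 3100 m (environment, lower layer, 5.4°C/km): ΔT = -5.4 × 2.2 = -11.88°C → T = -0.58°C
  3100 → 4300 m (environment, upper layer, 9.7°C/km): ΔT = -9.7 × 1.2 = -11.64°C → T = -12.22°C
T_parcel − T_env = -22.02 − (-12.22) = -9.8°C

-9.8°C (parcel cooler than environment)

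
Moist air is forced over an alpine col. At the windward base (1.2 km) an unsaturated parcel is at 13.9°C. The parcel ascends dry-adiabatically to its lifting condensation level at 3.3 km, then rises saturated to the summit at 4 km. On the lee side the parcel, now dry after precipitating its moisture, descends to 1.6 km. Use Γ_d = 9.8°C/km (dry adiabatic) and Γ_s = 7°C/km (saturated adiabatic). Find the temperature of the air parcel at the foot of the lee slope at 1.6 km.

1200 → 3300 m (dry, 9.8°C/km): ΔT = -9.8 × 2.1 = -20.58°C → T = -6.68°C
3300 → 4000 m (saturated, 7°C/km): ΔT = -7 × 0.7 = -4.9°C → T = -11.58°C
4000 → 1600 m (dry descent, 9.8°C/km): ΔT = +9.8 × 2.4 = +23.52°C → T = 11.94°C

11.94°C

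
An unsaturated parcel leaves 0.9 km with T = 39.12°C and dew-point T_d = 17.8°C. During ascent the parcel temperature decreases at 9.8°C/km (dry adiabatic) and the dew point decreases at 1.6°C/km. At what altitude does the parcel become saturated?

T and T_d converge at 9.8 − 1.6 = 8.2°C per km
Height above start = (39.12 − 17.8) / 8.2 = 2.6 km
LCL altitude = 900 m + 2600 m = 3500 m

3.5 km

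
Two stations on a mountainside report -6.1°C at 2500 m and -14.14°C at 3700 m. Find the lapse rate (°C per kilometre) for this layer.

Γ = −ΔT/Δz = (-6.1 − (-14.14)) / (3700 − 2500) m
  = 8.04°C / 1.2 km = 6.7°C/km

6.7°C/km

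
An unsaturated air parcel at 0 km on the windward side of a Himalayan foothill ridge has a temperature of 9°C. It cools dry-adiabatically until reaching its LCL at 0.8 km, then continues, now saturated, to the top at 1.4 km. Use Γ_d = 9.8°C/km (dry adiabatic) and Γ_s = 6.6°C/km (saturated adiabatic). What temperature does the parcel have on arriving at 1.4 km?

0 → 800 m (dry, 9.8°C/km): ΔT = -9.8 × 0.8 = -7.84°C → T = 1.16°C
800 → 1400 m (saturated, 6.6°C/km): ΔT = -6.6 × 0.6 = -3.96°C → T = -2.8°C

-2.8°C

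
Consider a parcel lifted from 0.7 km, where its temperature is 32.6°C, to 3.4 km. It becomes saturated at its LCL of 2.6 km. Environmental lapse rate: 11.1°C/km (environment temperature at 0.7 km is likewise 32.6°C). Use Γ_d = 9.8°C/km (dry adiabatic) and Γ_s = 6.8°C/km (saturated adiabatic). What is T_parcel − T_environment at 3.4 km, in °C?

Parcel:
  Dry to 2600 m: -9.8 × 1.9 km = -18.62°C, so T = 13.98°C.
  Saturated to 3400 m: -6.8 × 0.8 km = -5.44°C, so T = 8.54°C.
Environment:
  Environment to 3400 m: -11.1 × 2.7 km = -29.97°C, so T = 2.63°C.
T_parcel − T_env = 8.54 − 2.63 = +5.91°C

+5.91°C (parcel warmer than environment)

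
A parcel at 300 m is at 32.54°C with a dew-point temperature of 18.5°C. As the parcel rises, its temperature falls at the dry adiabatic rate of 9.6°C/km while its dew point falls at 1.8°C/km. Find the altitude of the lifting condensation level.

2100 m

T and T_d converge at 9.6 − 1.8 = 7.8°C per km
Height above start = (32.54 − 18.5) / 7.8 = 1.8 km
LCL altitude = 300 m + 1800 m = 2100 m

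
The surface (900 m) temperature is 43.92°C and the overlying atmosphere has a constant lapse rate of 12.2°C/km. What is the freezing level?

Height above start = (43.92 − 0) / 12.2 = 3.6 km
Altitude = 900 m + 3600 m = 4500 m

4500 m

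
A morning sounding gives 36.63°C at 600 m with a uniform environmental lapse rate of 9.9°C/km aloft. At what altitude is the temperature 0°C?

4300 m

Height above start = (36.63 − 0) / 9.9 = 3.7 km
Altitude = 600 m + 3700 m = 4300 m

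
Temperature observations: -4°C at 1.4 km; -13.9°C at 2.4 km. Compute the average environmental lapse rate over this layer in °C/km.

Γ = −ΔT/Δz = (-4 − (-13.9)) / (2400 − 1400) m
  = 9.9°C / 1 km = 9.9°C/km

9.9°C/km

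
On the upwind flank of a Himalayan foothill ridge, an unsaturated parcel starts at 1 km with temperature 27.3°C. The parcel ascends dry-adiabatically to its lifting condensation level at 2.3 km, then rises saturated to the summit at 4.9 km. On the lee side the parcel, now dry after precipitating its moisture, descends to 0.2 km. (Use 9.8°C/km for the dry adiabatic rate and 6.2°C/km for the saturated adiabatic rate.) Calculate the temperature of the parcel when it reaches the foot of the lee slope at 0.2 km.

Dry to 2300 m: -9.8 × 1.3 km = -12.74°C, so T = 14.56°C.
Saturated to 4900 m: -6.2 × 2.6 km = -16.12°C, so T = -1.56°C.
Dry descent to 200 m: +9.8 × 4.7 km = +46.06°C, so T = 44.5°C.

44.5°C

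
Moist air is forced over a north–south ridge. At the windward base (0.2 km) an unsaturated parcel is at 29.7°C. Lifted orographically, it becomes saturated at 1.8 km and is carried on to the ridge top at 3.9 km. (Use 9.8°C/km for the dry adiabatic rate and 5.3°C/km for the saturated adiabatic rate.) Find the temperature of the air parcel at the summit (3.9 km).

From 200 m to 1800 m (dry): cools by 9.8 × 1.6 = 15.68°C, giving 14.02°C.
From 1800 m to 3900 m (saturated): cools by 5.3 × 2.1 = 11.13°C, giving 2.89°C.

2.89°C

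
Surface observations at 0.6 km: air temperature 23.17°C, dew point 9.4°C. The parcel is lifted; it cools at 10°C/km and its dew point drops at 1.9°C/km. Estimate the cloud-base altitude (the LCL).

T and T_d converge at 10 − 1.9 = 8.1°C per km
Height above start = (23.17 − 9.4) / 8.1 = 1.7 km
LCL altitude = 600 m + 1700 m = 2300 m

2.3 km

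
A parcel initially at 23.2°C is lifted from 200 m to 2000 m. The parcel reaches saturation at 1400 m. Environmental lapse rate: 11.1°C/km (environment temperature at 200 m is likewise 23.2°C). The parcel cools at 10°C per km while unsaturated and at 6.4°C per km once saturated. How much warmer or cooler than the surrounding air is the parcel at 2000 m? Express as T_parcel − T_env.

+4.14°C (parcel warmer than environment)

Parcel:
  Dry to 1400 m: -10 × 1.2 km = -12°C, so T = 11.2°C.
  Saturated to 2000 m: -6.4 × 0.6 km = -3.84°C, so T = 7.36°C.
Environment:
  Environment to 2000 m: -11.1 × 1.8 km = -19.98°C, so T = 3.22°C.
T_parcel − T_env = 7.36 − 3.22 = +4.14°C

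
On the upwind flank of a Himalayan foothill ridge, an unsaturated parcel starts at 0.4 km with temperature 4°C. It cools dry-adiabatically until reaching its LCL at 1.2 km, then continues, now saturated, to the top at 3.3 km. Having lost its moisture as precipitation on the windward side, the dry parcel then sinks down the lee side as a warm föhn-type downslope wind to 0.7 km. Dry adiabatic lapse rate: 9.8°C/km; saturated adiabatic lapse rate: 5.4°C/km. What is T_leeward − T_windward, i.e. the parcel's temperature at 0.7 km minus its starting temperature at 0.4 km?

+6.3°C

From 400 m to 1200 m (dry): cools by 9.8 × 0.8 = 7.84°C, giving -3.84°C.
From 1200 m to 3300 m (saturated): cools by 5.4 × 2.1 = 11.34°C, giving -15.18°C.
From 3300 m to 700 m (dry descent): warms by 9.8 × 2.6 = 25.48°C, giving 10.3°C.
Net change vs windward start: 10.3 − 4 = +6.3°C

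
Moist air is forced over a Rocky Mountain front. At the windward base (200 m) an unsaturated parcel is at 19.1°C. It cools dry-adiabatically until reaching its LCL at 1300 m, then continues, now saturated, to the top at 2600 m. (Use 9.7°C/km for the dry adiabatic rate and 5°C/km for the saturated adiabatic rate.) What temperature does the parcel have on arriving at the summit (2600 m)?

200 → 1300 m (dry, 9.7°C/km): ΔT = -9.7 × 1.1 = -10.67°C → T = 8.43°C
1300 → 2600 m (saturated, 5°C/km): ΔT = -5 × 1.3 = -6.5°C → T = 1.93°C

1.93°C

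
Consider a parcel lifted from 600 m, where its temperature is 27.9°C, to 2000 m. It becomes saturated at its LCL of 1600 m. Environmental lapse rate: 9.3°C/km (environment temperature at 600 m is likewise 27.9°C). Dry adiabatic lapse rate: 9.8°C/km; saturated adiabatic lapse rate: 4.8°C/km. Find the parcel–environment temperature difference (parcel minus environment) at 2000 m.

Parcel:
  600–1600 m, dry: Δz = 1 km ⇒ ΔT = -9.8°C; T = 18.1°C
  1600–2000 m, saturated: Δz = 0.4 km ⇒ ΔT = -1.92°C; T = 16.18°C
Environment:
  600–2000 m, environment: Δz = 1.4 km ⇒ ΔT = -13.02°C; T = 14.88°C
T_parcel − T_env = 16.18 − 14.88 = +1.3°C

+1.3°C (parcel warmer than environment)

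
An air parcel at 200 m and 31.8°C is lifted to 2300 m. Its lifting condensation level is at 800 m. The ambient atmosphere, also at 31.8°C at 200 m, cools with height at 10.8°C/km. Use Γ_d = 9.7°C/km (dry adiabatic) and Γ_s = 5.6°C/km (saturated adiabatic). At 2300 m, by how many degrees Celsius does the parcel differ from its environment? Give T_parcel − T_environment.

+8.46°C (parcel warmer than environment)

Parcel:
  Dry to 800 m: -9.7 × 0.6 km = -5.82°C, so T = 25.98°C.
  Saturated to 2300 m: -5.6 × 1.5 km = -8.4°C, so T = 17.58°C.
Environment:
  Environment to 2300 m: -10.8 × 2.1 km = -22.68°C, so T = 9.12°C.
T_parcel − T_env = 17.58 − 9.12 = +8.46°C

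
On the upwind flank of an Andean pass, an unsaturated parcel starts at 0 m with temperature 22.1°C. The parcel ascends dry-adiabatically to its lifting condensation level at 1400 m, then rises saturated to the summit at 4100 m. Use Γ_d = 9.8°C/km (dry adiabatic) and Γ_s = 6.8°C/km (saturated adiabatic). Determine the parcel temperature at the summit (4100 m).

0 → 1400 m (dry, 9.8°C/km): ΔT = -9.8 × 1.4 = -13.72°C → T = 8.38°C
1400 → 4100 m (saturated, 6.8°C/km): ΔT = -6.8 × 2.7 = -18.36°C → T = -9.98°C

-9.98°C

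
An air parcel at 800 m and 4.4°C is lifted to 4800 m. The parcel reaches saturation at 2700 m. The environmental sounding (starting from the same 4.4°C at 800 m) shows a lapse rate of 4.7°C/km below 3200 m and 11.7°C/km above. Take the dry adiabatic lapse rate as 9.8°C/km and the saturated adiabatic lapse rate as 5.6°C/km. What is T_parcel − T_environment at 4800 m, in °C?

-0.38°C (parcel cooler than environment)

Parcel:
  800 → 2700 m (dry, 9.8°C/km): ΔT = -9.8 × 1.9 = -18.62°C → T = -14.22°C
  2700 → 4800 m (saturated, 5.6°C/km): ΔT = -5.6 × 2.1 = -11.76°C → T = -25.98°C
Environment:
  800 → 3200 m (environment, lower layer, 4.7°C/km): ΔT = -4.7 × 2.4 = -11.28°C → T = -6.88°C
  3200 → 4800 m (environment, upper layer, 11.7°C/km): ΔT = -11.7 × 1.6 = -18.72°C → T = -25.6°C
T_parcel − T_env = -25.98 − (-25.6) = -0.38°C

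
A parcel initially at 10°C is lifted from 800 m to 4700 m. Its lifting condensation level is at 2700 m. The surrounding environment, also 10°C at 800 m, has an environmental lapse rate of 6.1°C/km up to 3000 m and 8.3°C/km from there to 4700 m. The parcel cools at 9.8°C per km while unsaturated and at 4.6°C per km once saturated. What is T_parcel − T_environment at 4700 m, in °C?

-0.29°C (parcel cooler than environment)

Parcel:
  800–2700 m, dry: Δz = 1.9 km ⇒ ΔT = -18.62°C; T = -8.62°C
  2700–4700 m, saturated: Δz = 2 km ⇒ ΔT = -9.2°C; T = -17.82°C
Environment:
  800–3000 m, environment, lower layer: Δz = 2.2 km ⇒ ΔT = -13.42°C; T = -3.42°C
  3000–4700 m, environment, upper layer: Δz = 1.7 km ⇒ ΔT = -14.11°C; T = -17.53°C
T_parcel − T_env = -17.82 − (-17.53) = -0.29°C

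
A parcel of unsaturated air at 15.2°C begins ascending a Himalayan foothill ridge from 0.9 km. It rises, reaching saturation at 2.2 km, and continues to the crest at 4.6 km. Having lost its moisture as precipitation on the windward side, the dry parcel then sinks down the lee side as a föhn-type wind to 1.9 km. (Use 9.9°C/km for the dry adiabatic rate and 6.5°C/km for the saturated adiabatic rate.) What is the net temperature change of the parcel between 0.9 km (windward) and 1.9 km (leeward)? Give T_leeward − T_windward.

-1.74°C

From 900 m to 2200 m (dry): cools by 9.9 × 1.3 = 12.87°C, giving 2.33°C.
From 2200 m to 4600 m (saturated): cools by 6.5 × 2.4 = 15.6°C, giving -13.27°C.
From 4600 m to 1900 m (dry descent): warms by 9.9 × 2.7 = 26.73°C, giving 13.46°C.
Net change vs windward start: 13.46 − 15.2 = -1.74°C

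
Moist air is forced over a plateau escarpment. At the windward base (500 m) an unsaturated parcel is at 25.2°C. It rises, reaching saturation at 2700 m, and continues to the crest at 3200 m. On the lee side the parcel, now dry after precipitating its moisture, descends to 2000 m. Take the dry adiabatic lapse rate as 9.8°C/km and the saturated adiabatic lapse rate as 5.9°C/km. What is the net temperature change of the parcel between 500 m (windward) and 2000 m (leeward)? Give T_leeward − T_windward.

-12.75°C

From 500 m to 2700 m (dry): cools by 9.8 × 2.2 = 21.56°C, giving 3.64°C.
From 2700 m to 3200 m (saturated): cools by 5.9 × 0.5 = 2.95°C, giving 0.69°C.
From 3200 m to 2000 m (dry descent): warms by 9.8 × 1.2 = 11.76°C, giving 12.45°C.
Net change vs windward start: 12.45 − 25.2 = -12.75°C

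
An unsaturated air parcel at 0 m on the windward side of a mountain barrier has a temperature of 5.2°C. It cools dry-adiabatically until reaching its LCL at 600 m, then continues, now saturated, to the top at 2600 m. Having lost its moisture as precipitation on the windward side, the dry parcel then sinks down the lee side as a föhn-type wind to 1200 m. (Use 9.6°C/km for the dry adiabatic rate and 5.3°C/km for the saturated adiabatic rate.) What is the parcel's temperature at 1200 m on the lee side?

2.28°C

From 0 m to 600 m (dry): cools by 9.6 × 0.6 = 5.76°C, giving -0.56°C.
From 600 m to 2600 m (saturated): cools by 5.3 × 2 = 10.6°C, giving -11.16°C.
From 2600 m to 1200 m (dry descent): warms by 9.6 × 1.4 = 13.44°C, giving 2.28°C.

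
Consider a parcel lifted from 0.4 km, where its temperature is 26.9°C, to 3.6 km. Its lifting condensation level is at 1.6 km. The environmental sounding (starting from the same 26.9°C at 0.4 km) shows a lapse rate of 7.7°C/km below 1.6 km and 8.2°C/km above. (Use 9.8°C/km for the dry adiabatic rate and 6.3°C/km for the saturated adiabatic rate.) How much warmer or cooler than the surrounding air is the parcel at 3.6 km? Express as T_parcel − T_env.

Parcel:
  400–1600 m, dry: Δz = 1.2 km ⇒ ΔT = -11.76°C; T = 15.14°C
  1600–3600 m, saturated: Δz = 2 km ⇒ ΔT = -12.6°C; T = 2.54°C
Environment:
  400–1600 m, environment, lower layer: Δz = 1.2 km ⇒ ΔT = -9.24°C; T = 17.66°C
  1600–3600 m, environment, upper layer: Δz = 2 km ⇒ ΔT = -16.4°C; T = 1.26°C
T_parcel − T_env = 2.54 − 1.26 = +1.28°C

+1.28°C (parcel warmer than environment)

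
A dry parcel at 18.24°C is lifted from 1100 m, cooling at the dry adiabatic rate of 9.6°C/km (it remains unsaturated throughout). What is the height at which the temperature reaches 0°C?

Height above start = (18.24 − 0) / 9.6 = 1.9 km
Altitude = 1100 m + 1900 m = 3000 m

3000 m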